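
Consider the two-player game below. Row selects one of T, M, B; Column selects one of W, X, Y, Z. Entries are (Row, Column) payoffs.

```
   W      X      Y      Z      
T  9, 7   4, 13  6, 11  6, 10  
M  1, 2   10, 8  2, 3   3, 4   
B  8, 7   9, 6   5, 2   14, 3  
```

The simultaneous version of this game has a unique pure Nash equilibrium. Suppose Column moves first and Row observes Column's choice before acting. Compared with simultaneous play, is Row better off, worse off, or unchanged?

Backward induction with Column moving first.
- W: Row compares 9, 1, 8 and picks T; Column would get 7.
- X: Row compares 4, 10, 9 and picks M; Column would get 8.
- Y: Row compares 6, 2, 5 and picks T; Column would get 11.
- Z: Row compares 6, 3, 14 and picks B; Column would get 3.
Column's induced payoffs are 7, 8, 11, 3, so Column commits to Y. Subgame-perfect outcome: (T, Y) with payoffs (6, 11).
Now find the simultaneous Nash equilibrium.
Row's best replies: W→T; X→M; Y→T; Z→B.
Column's best replies: T→X; M→X; B→W.
Only (M, X) has each player best-responding; Nash payoffs (10, 8).
Row earns 6 sequentially versus 10 at the Nash outcome: worse off.

worse off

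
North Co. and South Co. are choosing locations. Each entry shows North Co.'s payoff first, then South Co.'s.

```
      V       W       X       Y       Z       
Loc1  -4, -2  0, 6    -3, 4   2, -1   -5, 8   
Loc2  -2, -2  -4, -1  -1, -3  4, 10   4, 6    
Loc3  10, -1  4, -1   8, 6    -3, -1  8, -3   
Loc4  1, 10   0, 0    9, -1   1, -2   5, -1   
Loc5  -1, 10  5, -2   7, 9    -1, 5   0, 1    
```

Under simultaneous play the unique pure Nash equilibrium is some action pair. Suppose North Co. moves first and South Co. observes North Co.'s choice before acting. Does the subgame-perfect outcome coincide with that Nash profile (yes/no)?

South Co. best-responds to each possible North Co. move:
- Loc1: BR = Z, leader payoff -5.
- Loc2: BR = Y, leader payoff 4.
- Loc3: BR = X, leader payoff 8.
- Loc4: BR = V, leader payoff 1.
- Loc5: BR = V, leader payoff -1.
Maximizing over -5, 4, 8, 1, -1, North Co. chooses Loc3. Subgame-perfect outcome: (Loc3, X) with payoffs (8, 6).
Now find the simultaneous Nash equilibrium.
North Co.'s best replies: V→Loc3; W→Loc5; X→Loc4; Y→Loc2; Z→Loc3.
South Co.'s best replies: Loc1→Z; Loc2→Y; Loc3→X; Loc4→V; Loc5→V.
The unique mutual best reply is (Loc2, Y), giving (4, 10).
Sequential outcome (Loc3, X) differs from the Nash profile (Loc2, Y).

no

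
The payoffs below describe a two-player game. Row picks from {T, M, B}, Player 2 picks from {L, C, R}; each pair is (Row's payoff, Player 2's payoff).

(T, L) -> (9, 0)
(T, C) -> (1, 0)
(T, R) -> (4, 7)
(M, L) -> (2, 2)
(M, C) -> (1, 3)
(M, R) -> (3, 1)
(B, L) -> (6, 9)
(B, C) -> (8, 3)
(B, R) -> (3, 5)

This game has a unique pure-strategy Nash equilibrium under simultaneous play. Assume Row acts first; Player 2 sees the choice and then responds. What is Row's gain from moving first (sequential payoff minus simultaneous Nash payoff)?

2

Work backward from Player 2's decision.
- T: Player 2 compares 0, 0, 7 and picks R; Row would get 4.
- M: Player 2 compares 2, 3, 1 and picks C; Row would get 1.
- B: Player 2 compares 9, 3, 5 and picks L; Row would get 6.
Among 4, 1, 6, the best is 6 at B. Subgame-perfect outcome: (B, L) with payoffs (6, 9).
For the simultaneous game, intersect best replies.
Row's best replies: L→T; C→B; R→T.
Player 2's best replies: T→R; M→C; B→L.
The unique mutual best reply is (T, R), giving (4, 7).
Row's commitment gain: 6 − 4 = 2.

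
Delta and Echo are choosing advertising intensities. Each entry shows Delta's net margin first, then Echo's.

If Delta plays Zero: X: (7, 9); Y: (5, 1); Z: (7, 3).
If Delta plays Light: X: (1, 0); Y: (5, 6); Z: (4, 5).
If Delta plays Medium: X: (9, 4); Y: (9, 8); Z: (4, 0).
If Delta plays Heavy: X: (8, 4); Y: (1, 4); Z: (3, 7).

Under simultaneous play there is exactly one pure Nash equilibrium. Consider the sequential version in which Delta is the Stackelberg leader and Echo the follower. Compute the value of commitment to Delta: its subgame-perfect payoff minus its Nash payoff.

Solve by backward induction (Delta leads).
- Zero: BR = X, leader payoff 7.
- Light: BR = Y, leader payoff 5.
- Medium: BR = Y, leader payoff 9.
- Heavy: BR = Z, leader payoff 3.
Among 7, 5, 9, 3, the best is 9 at Medium. Subgame-perfect outcome: (Medium, Y) with payoffs (9, 8).
Now find the simultaneous Nash equilibrium.
Delta's best replies: X→Medium; Y→Medium; Z→Zero.
Echo's best replies: Zero→X; Light→Y; Medium→Y; Heavy→Z.
The unique mutual best reply is (Medium, Y), giving (9, 8).
Delta's commitment gain: 9 − 9 = 0.

0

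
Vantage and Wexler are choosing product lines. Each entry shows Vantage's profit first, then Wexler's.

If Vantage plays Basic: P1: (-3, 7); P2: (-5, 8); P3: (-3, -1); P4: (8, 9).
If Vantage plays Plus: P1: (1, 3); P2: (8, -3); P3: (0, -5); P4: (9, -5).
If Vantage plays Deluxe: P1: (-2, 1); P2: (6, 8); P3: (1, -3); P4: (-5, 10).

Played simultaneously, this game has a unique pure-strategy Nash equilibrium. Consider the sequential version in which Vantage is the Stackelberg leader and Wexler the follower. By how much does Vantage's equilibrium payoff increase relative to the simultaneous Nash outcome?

7

Wexler best-responds to each possible Vantage move:
- Basic: Wexler compares 7, 8, -1, 9 and picks P4; Vantage would get 8.
- Plus: Wexler compares 3, -3, -5, -5 and picks P1; Vantage would get 1.
- Deluxe: Wexler compares 1, 8, -3, 10 and picks P4; Vantage would get -5.
Among 8, 1, -5, the best is 8 at Basic. Subgame-perfect outcome: (Basic, P4) with payoffs (8, 9).
Now find the simultaneous Nash equilibrium.
Vantage's best replies: P1→Plus; P2→Plus; P3→Deluxe; P4→Plus.
Wexler's best replies: Basic→P4; Plus→P1; Deluxe→P4.
Only (Plus, P1) has each player best-responding; Nash payoffs (1, 3).
Vantage's commitment gain: 8 − 1 = 7.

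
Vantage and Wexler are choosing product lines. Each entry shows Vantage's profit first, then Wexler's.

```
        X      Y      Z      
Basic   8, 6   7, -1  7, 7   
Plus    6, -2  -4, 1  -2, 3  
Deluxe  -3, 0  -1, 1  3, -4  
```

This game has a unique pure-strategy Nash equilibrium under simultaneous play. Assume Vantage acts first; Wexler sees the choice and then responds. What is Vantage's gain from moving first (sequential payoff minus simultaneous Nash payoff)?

Solve by backward induction (Vantage leads).
- Basic: Wexler compares 6, -1, 7 and picks Z; Vantage would get 7.
- Plus: Wexler compares -2, 1, 3 and picks Z; Vantage would get -2.
- Deluxe: Wexler compares 0, 1, -4 and picks Y; Vantage would get -1.
Maximizing over 7, -2, -1, Vantage chooses Basic. Subgame-perfect outcome: (Basic, Z) with payoffs (7, 7).
Now find the simultaneous Nash equilibrium.
Vantage's best replies: X→Basic; Y→Basic; Z→Basic.
Wexler's best replies: Basic→Z; Plus→Z; Deluxe→Y.
The unique mutual best reply is (Basic, Z), giving (7, 7).
Vantage's commitment gain: 7 − 7 = 0.

0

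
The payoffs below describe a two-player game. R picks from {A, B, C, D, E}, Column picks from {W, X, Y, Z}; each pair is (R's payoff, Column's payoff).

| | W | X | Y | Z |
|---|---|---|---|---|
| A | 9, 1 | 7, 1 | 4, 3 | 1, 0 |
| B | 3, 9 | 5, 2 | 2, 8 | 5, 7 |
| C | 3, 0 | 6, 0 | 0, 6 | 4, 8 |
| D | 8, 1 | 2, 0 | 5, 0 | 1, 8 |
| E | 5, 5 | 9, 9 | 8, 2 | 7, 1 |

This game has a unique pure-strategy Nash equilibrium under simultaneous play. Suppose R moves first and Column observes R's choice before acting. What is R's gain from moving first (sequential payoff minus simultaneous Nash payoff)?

Backward induction with R moving first.
- A: Column compares 1, 1, 3, 0 and picks Y; R would get 4.
- B: Column compares 9, 2, 8, 7 and picks W; R would get 3.
- C: Column compares 0, 0, 6, 8 and picks Z; R would get 4.
- D: Column compares 1, 0, 0, 8 and picks Z; R would get 1.
- E: Column compares 5, 9, 2, 1 and picks X; R would get 9.
Among 4, 3, 4, 1, 9, the best is 9 at E. Subgame-perfect outcome: (E, X) with payoffs (9, 9).
Under simultaneous play:
R's best replies: W→A; X→E; Y→E; Z→E.
Column's best replies: A→Y; B→W; C→Z; D→Z; E→X.
The unique mutual best reply is (E, X), giving (9, 9).
R's commitment gain: 9 − 9 = 0.

0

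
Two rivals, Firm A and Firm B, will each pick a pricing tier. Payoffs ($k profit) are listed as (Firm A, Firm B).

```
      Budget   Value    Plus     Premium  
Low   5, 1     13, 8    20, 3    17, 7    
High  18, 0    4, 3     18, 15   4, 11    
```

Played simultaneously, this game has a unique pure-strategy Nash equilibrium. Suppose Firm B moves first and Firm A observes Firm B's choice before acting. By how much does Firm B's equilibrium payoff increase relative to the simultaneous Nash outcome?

Firm A best-responds to each possible Firm B move:
- Budget: Firm A compares 5, 18 and picks High; Firm B would get 0.
- Value: Firm A compares 13, 4 and picks Low; Firm B would get 8.
- Plus: Firm A compares 20, 18 and picks Low; Firm B would get 3.
- Premium: Firm A compares 17, 4 and picks Low; Firm B would get 7.
Maximizing over 0, 8, 3, 7, Firm B chooses Value. Subgame-perfect outcome: (Low, Value) with payoffs (13, 8).
For the simultaneous game, intersect best replies.
Firm A's best replies: Budget→High; Value→Low; Plus→Low; Premium→Low.
Firm B's best replies: Low→Value; High→Plus.
Only (Low, Value) has each player best-responding; Nash payoffs (13, 8).
Firm B's commitment gain: 8 − 8 = 0.

0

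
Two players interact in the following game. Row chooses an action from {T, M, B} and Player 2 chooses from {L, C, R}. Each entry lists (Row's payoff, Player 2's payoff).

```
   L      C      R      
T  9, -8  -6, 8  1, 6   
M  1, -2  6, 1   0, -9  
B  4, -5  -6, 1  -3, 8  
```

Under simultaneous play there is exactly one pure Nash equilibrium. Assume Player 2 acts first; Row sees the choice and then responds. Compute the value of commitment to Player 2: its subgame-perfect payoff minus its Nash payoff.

5

Work backward from Row's decision.
- L: Row compares 9, 1, 4 and picks T; Player 2 would get -8.
- C: Row compares -6, 6, -6 and picks M; Player 2 would get 1.
- R: Row compares 1, 0, -3 and picks T; Player 2 would get 6.
Among -8, 1, 6, the best is 6 at R. Subgame-perfect outcome: (T, R) with payoffs (1, 6).
For the simultaneous game, intersect best replies.
Row's best replies: L→T; C→M; R→T.
Player 2's best replies: T→C; M→C; B→R.
Only (M, C) has each player best-responding; Nash payoffs (6, 1).
Player 2's commitment gain: 6 − 1 = 5.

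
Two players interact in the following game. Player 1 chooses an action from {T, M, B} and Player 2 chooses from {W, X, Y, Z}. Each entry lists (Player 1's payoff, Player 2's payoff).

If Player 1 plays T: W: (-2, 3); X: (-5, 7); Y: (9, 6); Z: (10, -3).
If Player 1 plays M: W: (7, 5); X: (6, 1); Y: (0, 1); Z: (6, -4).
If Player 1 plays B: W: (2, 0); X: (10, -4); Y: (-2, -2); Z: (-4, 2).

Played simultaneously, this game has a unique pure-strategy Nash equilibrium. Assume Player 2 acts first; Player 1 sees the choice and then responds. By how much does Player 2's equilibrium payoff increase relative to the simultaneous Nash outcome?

1

Player 1 best-responds to each possible Player 2 move:
- W: BR = M, leader payoff 5.
- X: BR = B, leader payoff -4.
- Y: BR = T, leader payoff 6.
- Z: BR = T, leader payoff -3.
Player 2's induced payoffs are 5, -4, 6, -3, so Player 2 commits to Y. Subgame-perfect outcome: (T, Y) with payoffs (9, 6).
Under simultaneous play:
Player 1's best replies: W→M; X→B; Y→T; Z→T.
Player 2's best replies: T→X; M→W; B→Z.
Only (M, W) has each player best-responding; Nash payoffs (7, 5).
Player 2's commitment gain: 6 − 5 = 1.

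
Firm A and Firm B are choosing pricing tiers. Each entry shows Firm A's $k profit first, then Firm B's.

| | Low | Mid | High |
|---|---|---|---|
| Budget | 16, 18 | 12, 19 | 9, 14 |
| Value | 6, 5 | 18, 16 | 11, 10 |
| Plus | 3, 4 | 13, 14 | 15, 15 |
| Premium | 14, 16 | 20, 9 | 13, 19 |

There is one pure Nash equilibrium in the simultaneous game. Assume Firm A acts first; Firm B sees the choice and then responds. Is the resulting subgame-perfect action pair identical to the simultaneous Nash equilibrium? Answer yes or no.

no

Backward induction with Firm A moving first.
- Budget: Firm B compares 18, 19, 14 and picks Mid; Firm A would get 12.
- Value: Firm B compares 5, 16, 10 and picks Mid; Firm A would get 18.
- Plus: Firm B compares 4, 14, 15 and picks High; Firm A would get 15.
- Premium: Firm B compares 16, 9, 19 and picks High; Firm A would get 13.
Firm A's induced payoffs are 12, 18, 15, 13, so Firm A commits to Value. Subgame-perfect outcome: (Value, Mid) with payoffs (18, 16).
Now find the simultaneous Nash equilibrium.
Firm A's best replies: Low→Budget; Mid→Premium; High→Plus.
Firm B's best replies: Budget→Mid; Value→Mid; Plus→High; Premium→High.
Only (Plus, High) has each player best-responding; Nash payoffs (15, 15).
Sequential outcome (Value, Mid) differs from the Nash profile (Plus, High).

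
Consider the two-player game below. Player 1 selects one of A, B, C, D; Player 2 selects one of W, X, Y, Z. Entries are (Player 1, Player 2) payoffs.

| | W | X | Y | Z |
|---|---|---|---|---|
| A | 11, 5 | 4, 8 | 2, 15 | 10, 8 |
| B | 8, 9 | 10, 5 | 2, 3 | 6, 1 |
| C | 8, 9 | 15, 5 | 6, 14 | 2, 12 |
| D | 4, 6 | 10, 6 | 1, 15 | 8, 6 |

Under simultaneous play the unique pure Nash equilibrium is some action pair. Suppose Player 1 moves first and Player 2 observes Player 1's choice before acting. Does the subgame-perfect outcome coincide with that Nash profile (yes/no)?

Work backward from Player 2's decision.
- A: Player 2 compares 5, 8, 15, 8 and picks Y; Player 1 would get 2.
- B: Player 2 compares 9, 5, 3, 1 and picks W; Player 1 would get 8.
- C: Player 2 compares 9, 5, 14, 12 and picks Y; Player 1 would get 6.
- D: Player 2 compares 6, 6, 15, 6 and picks Y; Player 1 would get 1.
Among 2, 8, 6, 1, the best is 8 at B. Subgame-perfect outcome: (B, W) with payoffs (8, 9).
Under simultaneous play:
Player 1's best replies: W→A; X→C; Y→C; Z→A.
Player 2's best replies: A→Y; B→W; C→Y; D→Y.
The unique mutual best reply is (C, Y), giving (6, 14).
Sequential outcome (B, W) differs from the Nash profile (C, Y).

no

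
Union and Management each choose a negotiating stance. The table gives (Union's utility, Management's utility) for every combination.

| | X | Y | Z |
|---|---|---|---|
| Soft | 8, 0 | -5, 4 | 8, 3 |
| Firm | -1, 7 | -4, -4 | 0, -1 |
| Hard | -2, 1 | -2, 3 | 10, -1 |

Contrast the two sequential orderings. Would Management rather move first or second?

If Union leads: Management's best replies are Soft→Y, Firm→X, Hard→Y; Union's induced payoffs -5, -1, -2; outcome (Firm, X), payoffs (-1, 7).
If Management leads: Union's best replies are X→Soft, Y→Hard, Z→Hard; Management's induced payoffs 0, 3, -1; outcome (Hard, Y), payoffs (-2, 3).
Management gets 3 moving first and 7 moving second, so Management prefers to move second.

second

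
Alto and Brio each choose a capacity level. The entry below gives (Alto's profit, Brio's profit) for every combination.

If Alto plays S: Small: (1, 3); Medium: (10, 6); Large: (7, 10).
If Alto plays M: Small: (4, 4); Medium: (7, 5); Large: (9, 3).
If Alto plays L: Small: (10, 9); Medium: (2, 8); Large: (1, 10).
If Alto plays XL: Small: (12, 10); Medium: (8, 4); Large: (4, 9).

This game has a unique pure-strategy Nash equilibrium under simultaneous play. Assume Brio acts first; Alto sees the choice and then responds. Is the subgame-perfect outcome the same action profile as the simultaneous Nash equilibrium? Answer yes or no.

Work backward from Alto's decision.
- Small: BR = XL, leader payoff 10.
- Medium: BR = S, leader payoff 6.
- Large: BR = M, leader payoff 3.
Among 10, 6, 3, the best is 10 at Small. Subgame-perfect outcome: (XL, Small) with payoffs (12, 10).
Under simultaneous play:
Alto's best replies: Small→XL; Medium→S; Large→M.
Brio's best replies: S→Large; M→Medium; L→Large; XL→Small.
Only (XL, Small) has each player best-responding; Nash payoffs (12, 10).
Sequential outcome (XL, Small) coincides with the Nash profile (XL, Small).

yes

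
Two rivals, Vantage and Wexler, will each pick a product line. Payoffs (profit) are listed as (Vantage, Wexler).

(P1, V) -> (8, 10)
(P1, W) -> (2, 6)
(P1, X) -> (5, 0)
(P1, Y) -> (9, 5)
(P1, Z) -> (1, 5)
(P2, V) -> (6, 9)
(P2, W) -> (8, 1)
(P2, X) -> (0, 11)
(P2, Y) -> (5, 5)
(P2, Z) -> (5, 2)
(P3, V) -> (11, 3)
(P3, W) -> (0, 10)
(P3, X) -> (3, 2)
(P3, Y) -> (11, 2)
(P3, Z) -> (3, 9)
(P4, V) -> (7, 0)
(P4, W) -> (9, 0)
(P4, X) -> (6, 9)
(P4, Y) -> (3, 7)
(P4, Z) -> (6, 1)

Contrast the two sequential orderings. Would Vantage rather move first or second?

first

If Vantage leads: Wexler's best replies are P1→V, P2→X, P3→W, P4→X; Vantage's induced payoffs 8, 0, 0, 6; outcome (P1, V), payoffs (8, 10).
If Wexler leads: Vantage's best replies are V→P3, W→P4, X→P4, Y→P3, Z→P4; Wexler's induced payoffs 3, 0, 9, 2, 1; outcome (P4, X), payoffs (6, 9).
Vantage gets 8 moving first and 6 moving second, so Vantage prefers to move first.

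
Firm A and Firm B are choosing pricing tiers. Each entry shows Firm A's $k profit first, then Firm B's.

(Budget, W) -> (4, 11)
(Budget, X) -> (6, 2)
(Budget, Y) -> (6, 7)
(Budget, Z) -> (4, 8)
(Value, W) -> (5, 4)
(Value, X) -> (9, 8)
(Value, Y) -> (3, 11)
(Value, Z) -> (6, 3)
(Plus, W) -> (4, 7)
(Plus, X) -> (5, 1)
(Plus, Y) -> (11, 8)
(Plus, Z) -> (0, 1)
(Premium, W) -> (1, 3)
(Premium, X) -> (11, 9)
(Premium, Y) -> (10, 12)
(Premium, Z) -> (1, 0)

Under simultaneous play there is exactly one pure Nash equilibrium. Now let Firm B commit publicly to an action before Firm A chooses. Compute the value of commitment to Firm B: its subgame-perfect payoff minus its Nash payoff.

1

Work backward from Firm A's decision.
- W: Firm A compares 4, 5, 4, 1 and picks Value; Firm B would get 4.
- X: Firm A compares 6, 9, 5, 11 and picks Premium; Firm B would get 9.
- Y: Firm A compares 6, 3, 11, 10 and picks Plus; Firm B would get 8.
- Z: Firm A compares 4, 6, 0, 1 and picks Value; Firm B would get 3.
Among 4, 9, 8, 3, the best is 9 at X. Subgame-perfect outcome: (Premium, X) with payoffs (11, 9).
For the simultaneous game, intersect best replies.
Firm A's best replies: W→Value; X→Premium; Y→Plus; Z→Value.
Firm B's best replies: Budget→W; Value→Y; Plus→Y; Premium→Y.
Only (Plus, Y) has each player best-responding; Nash payoffs (11, 8).
Firm B's commitment gain: 9 − 8 = 1.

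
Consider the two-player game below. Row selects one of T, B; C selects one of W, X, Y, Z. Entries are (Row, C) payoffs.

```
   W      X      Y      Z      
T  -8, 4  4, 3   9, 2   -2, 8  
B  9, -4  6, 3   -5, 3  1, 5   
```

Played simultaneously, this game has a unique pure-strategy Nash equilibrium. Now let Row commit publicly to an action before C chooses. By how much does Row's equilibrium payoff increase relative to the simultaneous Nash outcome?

C best-responds to each possible Row move:
- T → C plays Z (best of 4, 3, 2, 8); Row gets -2.
- B → C plays Z (best of -4, 3, 3, 5); Row gets 1.
Maximizing over -2, 1, Row chooses B. Subgame-perfect outcome: (B, Z) with payoffs (1, 5).
Now find the simultaneous Nash equilibrium.
Row's best replies: W→B; X→B; Y→T; Z→B.
C's best replies: T→Z; B→Z.
Only (B, Z) has each player best-responding; Nash payoffs (1, 5).
Row's commitment gain: 1 − 1 = 0.

0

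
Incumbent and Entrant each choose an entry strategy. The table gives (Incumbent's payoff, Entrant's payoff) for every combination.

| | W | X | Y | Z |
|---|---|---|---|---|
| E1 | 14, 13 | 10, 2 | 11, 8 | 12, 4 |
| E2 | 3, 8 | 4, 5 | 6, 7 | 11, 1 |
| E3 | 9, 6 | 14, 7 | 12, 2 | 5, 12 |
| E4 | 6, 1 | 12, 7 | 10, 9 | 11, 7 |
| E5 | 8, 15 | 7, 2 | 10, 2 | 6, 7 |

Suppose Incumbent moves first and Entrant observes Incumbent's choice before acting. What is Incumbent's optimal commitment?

E1

Work backward from Entrant's decision.
- E1: BR = W, leader payoff 14.
- E2: BR = W, leader payoff 3.
- E3: BR = Z, leader payoff 5.
- E4: BR = Y, leader payoff 10.
- E5: BR = W, leader payoff 8.
Maximizing over 14, 3, 5, 10, 8, Incumbent chooses E1. Subgame-perfect outcome: (E1, W) with payoffs (14, 13).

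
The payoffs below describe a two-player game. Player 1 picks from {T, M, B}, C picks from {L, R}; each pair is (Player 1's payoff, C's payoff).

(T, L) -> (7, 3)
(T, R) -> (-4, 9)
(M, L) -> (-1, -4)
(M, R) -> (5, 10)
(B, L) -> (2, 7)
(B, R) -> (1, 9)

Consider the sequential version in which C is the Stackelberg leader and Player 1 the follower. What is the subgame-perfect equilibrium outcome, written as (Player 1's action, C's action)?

Player 1 best-responds to each possible C move:
- L → Player 1 plays T (best of 7, -1, 2); C gets 3.
- R → Player 1 plays M (best of -4, 5, 1); C gets 10.
Among 3, 10, the best is 10 at R. Subgame-perfect outcome: (M, R) with payoffs (5, 10).

(M, R)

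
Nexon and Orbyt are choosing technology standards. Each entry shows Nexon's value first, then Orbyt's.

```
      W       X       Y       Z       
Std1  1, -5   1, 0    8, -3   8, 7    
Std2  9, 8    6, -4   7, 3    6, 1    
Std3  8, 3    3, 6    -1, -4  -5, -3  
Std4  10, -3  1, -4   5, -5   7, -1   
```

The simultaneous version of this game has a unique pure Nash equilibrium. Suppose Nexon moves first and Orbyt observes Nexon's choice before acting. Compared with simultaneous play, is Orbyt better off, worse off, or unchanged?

better off

Work backward from Orbyt's decision.
- Std1 → Orbyt plays Z (best of -5, 0, -3, 7); Nexon gets 8.
- Std2 → Orbyt plays W (best of 8, -4, 3, 1); Nexon gets 9.
- Std3 → Orbyt plays X (best of 3, 6, -4, -3); Nexon gets 3.
- Std4 → Orbyt plays Z (best of -3, -4, -5, -1); Nexon gets 7.
Among 8, 9, 3, 7, the best is 9 at Std2. Subgame-perfect outcome: (Std2, W) with payoffs (9, 8).
For the simultaneous game, intersect best replies.
Nexon's best replies: W→Std4; X→Std2; Y→Std1; Z→Std1.
Orbyt's best replies: Std1→Z; Std2→W; Std3→X; Std4→Z.
The unique mutual best reply is (Std1, Z), giving (8, 7).
Orbyt earns 8 sequentially versus 7 at the Nash outcome: better off.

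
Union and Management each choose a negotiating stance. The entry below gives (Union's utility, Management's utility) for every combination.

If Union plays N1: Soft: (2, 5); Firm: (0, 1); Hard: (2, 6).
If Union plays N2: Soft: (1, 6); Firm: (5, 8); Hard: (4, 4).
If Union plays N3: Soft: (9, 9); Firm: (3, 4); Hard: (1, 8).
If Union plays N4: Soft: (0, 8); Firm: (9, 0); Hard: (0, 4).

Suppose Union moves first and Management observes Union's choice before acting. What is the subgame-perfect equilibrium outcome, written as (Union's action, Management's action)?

(N3, Soft)

Solve by backward induction (Union leads).
- N1: Management compares 5, 1, 6 and picks Hard; Union would get 2.
- N2: Management compares 6, 8, 4 and picks Firm; Union would get 5.
- N3: Management compares 9, 4, 8 and picks Soft; Union would get 9.
- N4: Management compares 8, 0, 4 and picks Soft; Union would get 0.
Maximizing over 2, 5, 9, 0, Union chooses N3. Subgame-perfect outcome: (N3, Soft) with payoffs (9, 9).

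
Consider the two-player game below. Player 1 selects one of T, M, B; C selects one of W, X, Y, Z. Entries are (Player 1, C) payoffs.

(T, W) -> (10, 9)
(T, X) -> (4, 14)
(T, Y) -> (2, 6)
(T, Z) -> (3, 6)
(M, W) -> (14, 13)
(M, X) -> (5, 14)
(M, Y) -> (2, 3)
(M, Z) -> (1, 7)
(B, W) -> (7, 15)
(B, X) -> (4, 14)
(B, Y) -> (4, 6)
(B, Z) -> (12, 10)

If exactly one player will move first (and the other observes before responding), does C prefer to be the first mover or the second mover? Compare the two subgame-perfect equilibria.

If Player 1 leads: C's best replies are T→X, M→X, B→W; Player 1's induced payoffs 4, 5, 7; outcome (B, W), payoffs (7, 15).
If C leads: Player 1's best replies are W→M, X→M, Y→B, Z→B; C's induced payoffs 13, 14, 6, 10; outcome (M, X), payoffs (5, 14).
C gets 14 moving first and 15 moving second, so C prefers to move second.

second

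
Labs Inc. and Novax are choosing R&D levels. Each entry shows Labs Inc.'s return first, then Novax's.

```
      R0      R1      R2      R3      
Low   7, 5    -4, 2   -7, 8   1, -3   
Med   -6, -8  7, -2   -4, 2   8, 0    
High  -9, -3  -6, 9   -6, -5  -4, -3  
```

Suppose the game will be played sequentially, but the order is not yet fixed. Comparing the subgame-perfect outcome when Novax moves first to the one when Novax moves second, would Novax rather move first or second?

If Labs Inc. leads: Novax's best replies are Low→R2, Med→R2, High→R1; Labs Inc.'s induced payoffs -7, -4, -6; outcome (Med, R2), payoffs (-4, 2).
If Novax leads: Labs Inc.'s best replies are R0→Low, R1→Med, R2→Med, R3→Med; Novax's induced payoffs 5, -2, 2, 0; outcome (Low, R0), payoffs (7, 5).
Novax gets 5 moving first and 2 moving second, so Novax prefers to move first.

first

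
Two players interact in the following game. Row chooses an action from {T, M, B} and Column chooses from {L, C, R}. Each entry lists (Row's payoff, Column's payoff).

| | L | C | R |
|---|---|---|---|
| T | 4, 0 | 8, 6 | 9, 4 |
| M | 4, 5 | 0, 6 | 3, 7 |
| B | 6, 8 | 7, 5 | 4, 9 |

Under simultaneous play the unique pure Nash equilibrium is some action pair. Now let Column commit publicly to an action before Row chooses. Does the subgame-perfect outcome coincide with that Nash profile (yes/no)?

Backward induction with Column moving first.
- L: Row compares 4, 4, 6 and picks B; Column would get 8.
- C: Row compares 8, 0, 7 and picks T; Column would get 6.
- R: Row compares 9, 3, 4 and picks T; Column would get 4.
Maximizing over 8, 6, 4, Column chooses L. Subgame-perfect outcome: (B, L) with payoffs (6, 8).
For the simultaneous game, intersect best replies.
Row's best replies: L→B; C→T; R→T.
Column's best replies: T→C; M→R; B→R.
The unique mutual best reply is (T, C), giving (8, 6).
Sequential outcome (B, L) differs from the Nash profile (T, C).

no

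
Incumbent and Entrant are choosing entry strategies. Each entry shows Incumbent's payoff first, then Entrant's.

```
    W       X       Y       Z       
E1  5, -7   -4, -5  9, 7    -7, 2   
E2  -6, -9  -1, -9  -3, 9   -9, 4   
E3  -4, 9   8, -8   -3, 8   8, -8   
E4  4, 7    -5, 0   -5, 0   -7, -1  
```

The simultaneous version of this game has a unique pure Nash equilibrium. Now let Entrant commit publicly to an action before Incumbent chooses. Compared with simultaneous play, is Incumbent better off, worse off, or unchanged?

unchanged

Solve by backward induction (Entrant leads).
- W → Incumbent plays E1 (best of 5, -6, -4, 4); Entrant gets -7.
- X → Incumbent plays E3 (best of -4, -1, 8, -5); Entrant gets -8.
- Y → Incumbent plays E1 (best of 9, -3, -3, -5); Entrant gets 7.
- Z → Incumbent plays E3 (best of -7, -9, 8, -7); Entrant gets -8.
Entrant's induced payoffs are -7, -8, 7, -8, so Entrant commits to Y. Subgame-perfect outcome: (E1, Y) with payoffs (9, 7).
For the simultaneous game, intersect best replies.
Incumbent's best replies: W→E1; X→E3; Y→E1; Z→E3.
Entrant's best replies: E1→Y; E2→Y; E3→W; E4→W.
Only (E1, Y) has each player best-responding; Nash payoffs (9, 7).
Incumbent earns 9 sequentially versus 9 at the Nash outcome: unchanged.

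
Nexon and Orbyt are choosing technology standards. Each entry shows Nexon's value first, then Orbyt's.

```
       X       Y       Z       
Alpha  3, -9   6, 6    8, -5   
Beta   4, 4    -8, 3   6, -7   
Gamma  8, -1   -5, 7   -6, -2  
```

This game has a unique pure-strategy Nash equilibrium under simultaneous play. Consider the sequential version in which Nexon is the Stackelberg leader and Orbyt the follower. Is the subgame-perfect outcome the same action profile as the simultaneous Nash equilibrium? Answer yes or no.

yes

Solve by backward induction (Nexon leads).
- Alpha → Orbyt plays Y (best of -9, 6, -5); Nexon gets 6.
- Beta → Orbyt plays X (best of 4, 3, -7); Nexon gets 4.
- Gamma → Orbyt plays Y (best of -1, 7, -2); Nexon gets -5.
Nexon's induced payoffs are 6, 4, -5, so Nexon commits to Alpha. Subgame-perfect outcome: (Alpha, Y) with payoffs (6, 6).
For the simultaneous game, intersect best replies.
Nexon's best replies: X→Gamma; Y→Alpha; Z→Alpha.
Orbyt's best replies: Alpha→Y; Beta→X; Gamma→Y.
The unique mutual best reply is (Alpha, Y), giving (6, 6).
Sequential outcome (Alpha, Y) coincides with the Nash profile (Alpha, Y).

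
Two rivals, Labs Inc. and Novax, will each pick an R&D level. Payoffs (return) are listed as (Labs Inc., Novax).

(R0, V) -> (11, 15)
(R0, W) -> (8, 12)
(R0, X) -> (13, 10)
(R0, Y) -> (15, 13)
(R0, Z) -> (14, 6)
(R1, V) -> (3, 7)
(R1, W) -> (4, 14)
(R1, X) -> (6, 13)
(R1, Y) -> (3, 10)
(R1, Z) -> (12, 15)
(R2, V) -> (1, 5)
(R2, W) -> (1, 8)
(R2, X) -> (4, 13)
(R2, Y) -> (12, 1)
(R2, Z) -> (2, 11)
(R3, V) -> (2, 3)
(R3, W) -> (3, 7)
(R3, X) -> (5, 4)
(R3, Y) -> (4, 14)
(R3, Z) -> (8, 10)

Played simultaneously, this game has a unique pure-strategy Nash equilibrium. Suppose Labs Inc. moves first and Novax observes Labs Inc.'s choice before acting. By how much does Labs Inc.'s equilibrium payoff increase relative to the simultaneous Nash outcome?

Novax best-responds to each possible Labs Inc. move:
- R0: Novax compares 15, 12, 10, 13, 6 and picks V; Labs Inc. would get 11.
- R1: Novax compares 7, 14, 13, 10, 15 and picks Z; Labs Inc. would get 12.
- R2: Novax compares 5, 8, 13, 1, 11 and picks X; Labs Inc. would get 4.
- R3: Novax compares 3, 7, 4, 14, 10 and picks Y; Labs Inc. would get 4.
Maximizing over 11, 12, 4, 4, Labs Inc. chooses R1. Subgame-perfect outcome: (R1, Z) with payoffs (12, 15).
For the simultaneous game, intersect best replies.
Labs Inc.'s best replies: V→R0; W→R0; X→R0; Y→R0; Z→R0.
Novax's best replies: R0→V; R1→Z; R2→X; R3→Y.
The unique mutual best reply is (R0, V), giving (11, 15).
Labs Inc.'s commitment gain: 12 − 11 = 1.

1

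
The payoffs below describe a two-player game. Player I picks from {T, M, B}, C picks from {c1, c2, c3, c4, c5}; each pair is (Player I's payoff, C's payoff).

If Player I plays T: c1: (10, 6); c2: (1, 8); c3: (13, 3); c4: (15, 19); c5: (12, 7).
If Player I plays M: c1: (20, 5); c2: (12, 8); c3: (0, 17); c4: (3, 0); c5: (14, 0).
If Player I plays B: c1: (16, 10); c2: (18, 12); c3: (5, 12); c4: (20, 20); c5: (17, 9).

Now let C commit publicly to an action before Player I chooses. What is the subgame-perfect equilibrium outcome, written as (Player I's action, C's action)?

Work backward from Player I's decision.
- c1: BR = M, leader payoff 5.
- c2: BR = B, leader payoff 12.
- c3: BR = T, leader payoff 3.
- c4: BR = B, leader payoff 20.
- c5: BR = B, leader payoff 9.
Maximizing over 5, 12, 3, 20, 9, C chooses c4. Subgame-perfect outcome: (B, c4) with payoffs (20, 20).

(B, c4)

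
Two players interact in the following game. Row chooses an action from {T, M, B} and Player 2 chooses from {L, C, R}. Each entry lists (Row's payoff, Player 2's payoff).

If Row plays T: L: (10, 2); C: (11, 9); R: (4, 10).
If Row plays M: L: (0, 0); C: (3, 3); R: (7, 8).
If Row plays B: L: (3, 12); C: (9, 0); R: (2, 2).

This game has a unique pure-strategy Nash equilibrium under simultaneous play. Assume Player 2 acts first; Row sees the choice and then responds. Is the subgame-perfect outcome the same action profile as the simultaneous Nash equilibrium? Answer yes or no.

no

Backward induction with Player 2 moving first.
- L: Row compares 10, 0, 3 and picks T; Player 2 would get 2.
- C: Row compares 11, 3, 9 and picks T; Player 2 would get 9.
- R: Row compares 4, 7, 2 and picks M; Player 2 would get 8.
Among 2, 9, 8, the best is 9 at C. Subgame-perfect outcome: (T, C) with payoffs (11, 9).
Under simultaneous play:
Row's best replies: L→T; C→T; R→M.
Player 2's best replies: T→R; M→R; B→L.
Only (M, R) has each player best-responding; Nash payoffs (7, 8).
Sequential outcome (T, C) differs from the Nash profile (M, R).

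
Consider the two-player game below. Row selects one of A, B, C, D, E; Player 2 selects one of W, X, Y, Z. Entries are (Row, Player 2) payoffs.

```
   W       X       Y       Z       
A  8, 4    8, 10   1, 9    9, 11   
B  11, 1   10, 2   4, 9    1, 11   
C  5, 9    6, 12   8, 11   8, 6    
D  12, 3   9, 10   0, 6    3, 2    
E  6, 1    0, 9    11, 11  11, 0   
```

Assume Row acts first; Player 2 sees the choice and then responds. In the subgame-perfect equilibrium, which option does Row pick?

E

Backward induction with Row moving first.
- A → Player 2 plays Z (best of 4, 10, 9, 11); Row gets 9.
- B → Player 2 plays Z (best of 1, 2, 9, 11); Row gets 1.
- C → Player 2 plays X (best of 9, 12, 11, 6); Row gets 6.
- D → Player 2 plays X (best of 3, 10, 6, 2); Row gets 9.
- E → Player 2 plays Y (best of 1, 9, 11, 0); Row gets 11.
Maximizing over 9, 1, 6, 9, 11, Row chooses E. Subgame-perfect outcome: (E, Y) with payoffs (11, 11).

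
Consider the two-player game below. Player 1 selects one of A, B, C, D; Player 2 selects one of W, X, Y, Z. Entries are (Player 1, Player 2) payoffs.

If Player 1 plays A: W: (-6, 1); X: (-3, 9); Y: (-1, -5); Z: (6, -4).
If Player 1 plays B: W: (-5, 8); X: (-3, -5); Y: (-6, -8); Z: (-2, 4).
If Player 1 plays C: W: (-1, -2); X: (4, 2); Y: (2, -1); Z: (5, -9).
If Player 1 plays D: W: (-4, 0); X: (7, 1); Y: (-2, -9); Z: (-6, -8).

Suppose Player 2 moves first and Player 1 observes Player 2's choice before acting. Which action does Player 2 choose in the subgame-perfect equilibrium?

Solve by backward induction (Player 2 leads).
- W → Player 1 plays C (best of -6, -5, -1, -4); Player 2 gets -2.
- X → Player 1 plays D (best of -3, -3, 4, 7); Player 2 gets 1.
- Y → Player 1 plays C (best of -1, -6, 2, -2); Player 2 gets -1.
- Z → Player 1 plays A (best of 6, -2, 5, -6); Player 2 gets -4.
Among -2, 1, -1, -4, the best is 1 at X. Subgame-perfect outcome: (D, X) with payoffs (7, 1).

X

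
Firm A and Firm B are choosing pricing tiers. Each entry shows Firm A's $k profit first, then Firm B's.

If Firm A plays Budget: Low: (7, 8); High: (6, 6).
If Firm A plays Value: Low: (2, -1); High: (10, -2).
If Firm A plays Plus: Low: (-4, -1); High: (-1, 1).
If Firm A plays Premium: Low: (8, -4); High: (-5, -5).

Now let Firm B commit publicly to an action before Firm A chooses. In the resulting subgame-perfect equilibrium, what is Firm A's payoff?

10

Backward induction with Firm B moving first.
- Low → Firm A plays Premium (best of 7, 2, -4, 8); Firm B gets -4.
- High → Firm A plays Value (best of 6, 10, -1, -5); Firm B gets -2.
Firm B's induced payoffs are -4, -2, so Firm B commits to High. Subgame-perfect outcome: (Value, High) with payoffs (10, -2).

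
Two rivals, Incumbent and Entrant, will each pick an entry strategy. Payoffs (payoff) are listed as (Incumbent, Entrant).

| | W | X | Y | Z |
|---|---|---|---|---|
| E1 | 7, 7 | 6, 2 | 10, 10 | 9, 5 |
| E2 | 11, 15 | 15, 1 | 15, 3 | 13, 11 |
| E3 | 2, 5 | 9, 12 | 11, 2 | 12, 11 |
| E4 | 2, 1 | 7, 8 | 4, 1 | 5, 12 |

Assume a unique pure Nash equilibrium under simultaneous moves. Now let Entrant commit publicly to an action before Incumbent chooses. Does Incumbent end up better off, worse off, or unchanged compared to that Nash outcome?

Work backward from Incumbent's decision.
- W: BR = E2, leader payoff 15.
- X: BR = E2, leader payoff 1.
- Y: BR = E2, leader payoff 3.
- Z: BR = E2, leader payoff 11.
Maximizing over 15, 1, 3, 11, Entrant chooses W. Subgame-perfect outcome: (E2, W) with payoffs (11, 15).
Under simultaneous play:
Incumbent's best replies: W→E2; X→E2; Y→E2; Z→E2.
Entrant's best replies: E1→Y; E2→W; E3→X; E4→Z.
Only (E2, W) has each player best-responding; Nash payoffs (11, 15).
Incumbent earns 11 sequentially versus 11 at the Nash outcome: unchanged.

unchanged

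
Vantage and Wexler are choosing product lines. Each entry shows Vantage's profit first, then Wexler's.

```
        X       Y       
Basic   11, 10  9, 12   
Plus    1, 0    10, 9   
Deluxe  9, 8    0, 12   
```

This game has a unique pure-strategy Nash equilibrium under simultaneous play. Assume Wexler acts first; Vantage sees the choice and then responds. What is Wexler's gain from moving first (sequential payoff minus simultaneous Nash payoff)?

1

Backward induction with Wexler moving first.
- X: Vantage compares 11, 1, 9 and picks Basic; Wexler would get 10.
- Y: Vantage compares 9, 10, 0 and picks Plus; Wexler would get 9.
Maximizing over 10, 9, Wexler chooses X. Subgame-perfect outcome: (Basic, X) with payoffs (11, 10).
For the simultaneous game, intersect best replies.
Vantage's best replies: X→Basic; Y→Plus.
Wexler's best replies: Basic→Y; Plus→Y; Deluxe→Y.
Only (Plus, Y) has each player best-responding; Nash payoffs (10, 9).
Wexler's commitment gain: 10 − 9 = 1.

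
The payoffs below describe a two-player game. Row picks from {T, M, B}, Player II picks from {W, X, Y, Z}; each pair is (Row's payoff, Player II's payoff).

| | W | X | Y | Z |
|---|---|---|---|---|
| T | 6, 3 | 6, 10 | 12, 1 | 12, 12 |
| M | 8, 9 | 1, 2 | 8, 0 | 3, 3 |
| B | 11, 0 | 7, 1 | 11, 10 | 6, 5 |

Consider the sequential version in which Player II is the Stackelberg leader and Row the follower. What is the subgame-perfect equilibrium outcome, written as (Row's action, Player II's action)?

(T, Z)

Backward induction with Player II moving first.
- W: BR = B, leader payoff 0.
- X: BR = B, leader payoff 1.
- Y: BR = T, leader payoff 1.
- Z: BR = T, leader payoff 12.
Maximizing over 0, 1, 1, 12, Player II chooses Z. Subgame-perfect outcome: (T, Z) with payoffs (12, 12).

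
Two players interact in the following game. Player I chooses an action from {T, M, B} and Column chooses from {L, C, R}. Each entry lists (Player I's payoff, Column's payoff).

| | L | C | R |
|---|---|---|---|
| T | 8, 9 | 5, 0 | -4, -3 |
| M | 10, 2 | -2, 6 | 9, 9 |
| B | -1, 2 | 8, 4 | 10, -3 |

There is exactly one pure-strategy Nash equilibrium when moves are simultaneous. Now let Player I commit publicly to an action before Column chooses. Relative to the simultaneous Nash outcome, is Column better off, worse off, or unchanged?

Work backward from Column's decision.
- T: BR = L, leader payoff 8.
- M: BR = R, leader payoff 9.
- B: BR = C, leader payoff 8.
Maximizing over 8, 9, 8, Player I chooses M. Subgame-perfect outcome: (M, R) with payoffs (9, 9).
Under simultaneous play:
Player I's best replies: L→M; C→B; R→B.
Column's best replies: T→L; M→R; B→C.
The unique mutual best reply is (B, C), giving (8, 4).
Column earns 9 sequentially versus 4 at the Nash outcome: better off.

better off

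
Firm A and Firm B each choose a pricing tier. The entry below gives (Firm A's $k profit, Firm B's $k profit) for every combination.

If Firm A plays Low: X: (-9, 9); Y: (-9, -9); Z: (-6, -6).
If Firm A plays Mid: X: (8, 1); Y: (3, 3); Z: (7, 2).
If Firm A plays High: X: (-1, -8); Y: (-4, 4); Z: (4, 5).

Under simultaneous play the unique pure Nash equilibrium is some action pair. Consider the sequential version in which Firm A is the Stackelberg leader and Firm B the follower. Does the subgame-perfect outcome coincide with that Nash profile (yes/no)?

Solve by backward induction (Firm A leads).
- Low: Firm B compares 9, -9, -6 and picks X; Firm A would get -9.
- Mid: Firm B compares 1, 3, 2 and picks Y; Firm A would get 3.
- High: Firm B compares -8, 4, 5 and picks Z; Firm A would get 4.
Among -9, 3, 4, the best is 4 at High. Subgame-perfect outcome: (High, Z) with payoffs (4, 5).
Now find the simultaneous Nash equilibrium.
Firm A's best replies: X→Mid; Y→Mid; Z→Mid.
Firm B's best replies: Low→X; Mid→Y; High→Z.
Only (Mid, Y) has each player best-responding; Nash payoffs (3, 3).
Sequential outcome (High, Z) differs from the Nash profile (Mid, Y).

no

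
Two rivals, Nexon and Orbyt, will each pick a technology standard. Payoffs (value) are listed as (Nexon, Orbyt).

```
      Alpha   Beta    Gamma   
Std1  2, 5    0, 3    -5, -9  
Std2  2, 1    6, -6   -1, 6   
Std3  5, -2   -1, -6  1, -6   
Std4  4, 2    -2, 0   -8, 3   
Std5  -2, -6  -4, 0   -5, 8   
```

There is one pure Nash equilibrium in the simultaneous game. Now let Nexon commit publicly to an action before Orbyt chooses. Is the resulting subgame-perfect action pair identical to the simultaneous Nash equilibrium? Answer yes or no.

Backward induction with Nexon moving first.
- Std1: BR = Alpha, leader payoff 2.
- Std2: BR = Gamma, leader payoff -1.
- Std3: BR = Alpha, leader payoff 5.
- Std4: BR = Gamma, leader payoff -8.
- Std5: BR = Gamma, leader payoff -5.
Nexon's induced payoffs are 2, -1, 5, -8, -5, so Nexon commits to Std3. Subgame-perfect outcome: (Std3, Alpha) with payoffs (5, -2).
Now find the simultaneous Nash equilibrium.
Nexon's best replies: Alpha→Std3; Beta→Std2; Gamma→Std3.
Orbyt's best replies: Std1→Alpha; Std2→Gamma; Std3→Alpha; Std4→Gamma; Std5→Gamma.
Only (Std3, Alpha) has each player best-responding; Nash payoffs (5, -2).
Sequential outcome (Std3, Alpha) coincides with the Nash profile (Std3, Alpha).

yes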